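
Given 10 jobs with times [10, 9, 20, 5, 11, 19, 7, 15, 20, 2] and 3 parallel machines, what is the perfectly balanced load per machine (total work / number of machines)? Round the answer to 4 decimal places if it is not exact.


Total processing time = 10 + 9 + 20 + 5 + 11 + 19 + 7 + 15 + 20 + 2 = 118
Number of machines = 3
Ideal balanced load = 118 / 3 = 39.3333

39.3333


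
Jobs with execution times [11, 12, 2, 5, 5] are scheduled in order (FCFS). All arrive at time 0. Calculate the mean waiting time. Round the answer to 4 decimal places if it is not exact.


FCFS order (as given): [11, 12, 2, 5, 5]
Waiting times:
  Job 1: wait = 0
  Job 2: wait = 11
  Job 3: wait = 23
  Job 4: wait = 25
  Job 5: wait = 30
Sum of waiting times = 89
Average waiting time = 89/5 = 17.8

17.8


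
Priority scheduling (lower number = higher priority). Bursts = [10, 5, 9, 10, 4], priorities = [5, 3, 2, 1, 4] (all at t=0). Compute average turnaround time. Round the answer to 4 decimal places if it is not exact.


Sort by priority (ascending = highest first):
Order: [(1, 10), (2, 9), (3, 5), (4, 4), (5, 10)]
Completion times:
  Priority 1, burst=10, C=10
  Priority 2, burst=9, C=19
  Priority 3, burst=5, C=24
  Priority 4, burst=4, C=28
  Priority 5, burst=10, C=38
Average turnaround = 119/5 = 23.8

23.8


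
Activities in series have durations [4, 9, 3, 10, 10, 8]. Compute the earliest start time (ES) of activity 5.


Activity 5 starts after activities 1 through 4 complete.
Predecessor durations: [4, 9, 3, 10]
ES = 4 + 9 + 3 + 10 = 26

26


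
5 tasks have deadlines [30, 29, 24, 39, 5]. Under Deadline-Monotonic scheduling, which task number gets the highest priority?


Sort tasks by relative deadline (ascending):
  Task 5: deadline = 5
  Task 3: deadline = 24
  Task 2: deadline = 29
  Task 1: deadline = 30
  Task 4: deadline = 39
Priority order (highest first): [5, 3, 2, 1, 4]
Highest priority task = 5

5


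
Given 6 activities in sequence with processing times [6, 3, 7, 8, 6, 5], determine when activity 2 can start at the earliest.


Activity 2 starts after activities 1 through 1 complete.
Predecessor durations: [6]
ES = 6 = 6

6


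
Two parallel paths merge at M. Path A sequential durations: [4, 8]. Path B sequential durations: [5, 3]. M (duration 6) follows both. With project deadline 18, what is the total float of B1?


Forward pass: ES(B1) = sum of predecessors on chain B = 0
EF = ES + duration = 0 + 5 = 5
Backward pass: LF(M) = deadline = 18; LS(M) = 18 - 6 = 12
LF(B1) = LS(M) - sum(successors on chain B) = 12 - 3 = 9
LS = LF - duration = 9 - 5 = 4
Total float = LS - ES = 4 - 0 = 4

4


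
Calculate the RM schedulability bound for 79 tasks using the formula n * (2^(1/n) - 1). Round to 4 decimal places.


Compute 2^(1/79) = 1.0088126194
Subtract 1: 1.0088126194 - 1 = 0.0088126194
Multiply by n: 79 * 0.0088126194 = 0.6961969326
Round to 4 dp: 0.6962

0.6962


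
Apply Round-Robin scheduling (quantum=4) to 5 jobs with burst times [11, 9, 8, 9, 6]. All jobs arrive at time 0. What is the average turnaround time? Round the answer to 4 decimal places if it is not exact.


Time quantum = 4
Execution trace:
  J1 runs 4 units, time = 4
  J2 runs 4 units, time = 8
  J3 runs 4 units, time = 12
  J4 runs 4 units, time = 16
  J5 runs 4 units, time = 20
  J1 runs 4 units, time = 24
  J2 runs 4 units, time = 28
  J3 runs 4 units, time = 32
  J4 runs 4 units, time = 36
  J5 runs 2 units, time = 38
  J1 runs 3 units, time = 41
  J2 runs 1 units, time = 42
  J4 runs 1 units, time = 43
Finish times: [41, 42, 32, 43, 38]
Average turnaround = 196/5 = 39.2

39.2


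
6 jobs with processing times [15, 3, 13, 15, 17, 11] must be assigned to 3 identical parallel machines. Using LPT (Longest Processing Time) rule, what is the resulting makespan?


Sort jobs in decreasing order (LPT): [17, 15, 15, 13, 11, 3]
Assign each job to the least loaded machine:
  Machine 1: jobs [17, 3], load = 20
  Machine 2: jobs [15, 13], load = 28
  Machine 3: jobs [15, 11], load = 26
Makespan = max load = 28

28


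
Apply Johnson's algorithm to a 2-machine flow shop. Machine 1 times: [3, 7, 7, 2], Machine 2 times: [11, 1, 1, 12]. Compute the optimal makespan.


Apply Johnson's rule:
  Group 1 (a <= b): [(4, 2, 12), (1, 3, 11)]
  Group 2 (a > b): [(2, 7, 1), (3, 7, 1)]
Optimal job order: [4, 1, 2, 3]
Schedule:
  Job 4: M1 done at 2, M2 done at 14
  Job 1: M1 done at 5, M2 done at 25
  Job 2: M1 done at 12, M2 done at 26
  Job 3: M1 done at 19, M2 done at 27
Makespan = 27

27


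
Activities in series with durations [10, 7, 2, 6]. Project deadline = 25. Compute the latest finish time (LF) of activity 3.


LF(activity 3) = deadline - sum of successor durations
Successors: activities 4 through 4 with durations [6]
Sum of successor durations = 6
LF = 25 - 6 = 19

19


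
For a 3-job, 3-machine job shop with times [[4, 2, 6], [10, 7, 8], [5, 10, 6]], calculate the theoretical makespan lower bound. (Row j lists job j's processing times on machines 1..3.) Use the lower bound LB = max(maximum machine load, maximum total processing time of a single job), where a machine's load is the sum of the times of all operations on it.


Machine loads:
  Machine 1: 4 + 10 + 5 = 19
  Machine 2: 2 + 7 + 10 = 19
  Machine 3: 6 + 8 + 6 = 20
Max machine load = 20
Job totals:
  Job 1: 12
  Job 2: 25
  Job 3: 21
Max job total = 25
Lower bound = max(20, 25) = 25

25


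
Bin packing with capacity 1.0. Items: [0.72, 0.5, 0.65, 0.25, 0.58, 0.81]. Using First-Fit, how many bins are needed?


Place items sequentially using First-Fit:
  Item 0.72 -> new Bin 1
  Item 0.5 -> new Bin 2
  Item 0.65 -> new Bin 3
  Item 0.25 -> Bin 1 (now 0.97)
  Item 0.58 -> new Bin 4
  Item 0.81 -> new Bin 5
Total bins used = 5

5


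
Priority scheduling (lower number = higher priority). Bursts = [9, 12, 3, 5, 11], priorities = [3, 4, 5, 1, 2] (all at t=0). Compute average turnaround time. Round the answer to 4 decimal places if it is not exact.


Sort by priority (ascending = highest first):
Order: [(1, 5), (2, 11), (3, 9), (4, 12), (5, 3)]
Completion times:
  Priority 1, burst=5, C=5
  Priority 2, burst=11, C=16
  Priority 3, burst=9, C=25
  Priority 4, burst=12, C=37
  Priority 5, burst=3, C=40
Average turnaround = 123/5 = 24.6

24.6


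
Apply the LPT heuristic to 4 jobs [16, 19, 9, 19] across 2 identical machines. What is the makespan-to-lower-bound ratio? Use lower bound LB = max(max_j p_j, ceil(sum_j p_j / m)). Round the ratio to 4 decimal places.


LPT order: [19, 19, 16, 9]
Machine loads after assignment: [35, 28]
LPT makespan = 35
Lower bound = max(max_job, ceil(total/2)) = max(19, 32) = 32
Ratio = 35 / 32 = 1.0938

1.0938


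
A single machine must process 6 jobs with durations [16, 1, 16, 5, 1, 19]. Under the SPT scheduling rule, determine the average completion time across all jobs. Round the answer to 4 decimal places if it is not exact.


Sort jobs by processing time (SPT order): [1, 1, 5, 16, 16, 19]
Compute completion times sequentially:
  Job 1: processing = 1, completes at 1
  Job 2: processing = 1, completes at 2
  Job 3: processing = 5, completes at 7
  Job 4: processing = 16, completes at 23
  Job 5: processing = 16, completes at 39
  Job 6: processing = 19, completes at 58
Sum of completion times = 130
Average completion time = 130/6 = 21.6667

21.6667


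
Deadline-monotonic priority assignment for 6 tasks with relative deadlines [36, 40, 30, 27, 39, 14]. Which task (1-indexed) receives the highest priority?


Sort tasks by relative deadline (ascending):
  Task 6: deadline = 14
  Task 4: deadline = 27
  Task 3: deadline = 30
  Task 1: deadline = 36
  Task 5: deadline = 39
  Task 2: deadline = 40
Priority order (highest first): [6, 4, 3, 1, 5, 2]
Highest priority task = 6

6


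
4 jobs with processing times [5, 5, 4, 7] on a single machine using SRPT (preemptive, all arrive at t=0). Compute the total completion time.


Since all jobs arrive at t=0, SRPT equals SPT ordering.
SPT order: [4, 5, 5, 7]
Completion times:
  Job 1: p=4, C=4
  Job 2: p=5, C=9
  Job 3: p=5, C=14
  Job 4: p=7, C=21
Total completion time = 4 + 9 + 14 + 21 = 48

48


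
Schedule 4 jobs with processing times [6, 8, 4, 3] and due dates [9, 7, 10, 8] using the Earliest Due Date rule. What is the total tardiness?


Sort by due date (EDD order): [(8, 7), (3, 8), (6, 9), (4, 10)]
Compute completion times and tardiness:
  Job 1: p=8, d=7, C=8, tardiness=max(0,8-7)=1
  Job 2: p=3, d=8, C=11, tardiness=max(0,11-8)=3
  Job 3: p=6, d=9, C=17, tardiness=max(0,17-9)=8
  Job 4: p=4, d=10, C=21, tardiness=max(0,21-10)=11
Total tardiness = 23

23


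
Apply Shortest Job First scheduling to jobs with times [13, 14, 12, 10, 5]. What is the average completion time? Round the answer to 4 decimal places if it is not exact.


SJF order (ascending): [5, 10, 12, 13, 14]
Completion times:
  Job 1: burst=5, C=5
  Job 2: burst=10, C=15
  Job 3: burst=12, C=27
  Job 4: burst=13, C=40
  Job 5: burst=14, C=54
Average completion = 141/5 = 28.2

28.2


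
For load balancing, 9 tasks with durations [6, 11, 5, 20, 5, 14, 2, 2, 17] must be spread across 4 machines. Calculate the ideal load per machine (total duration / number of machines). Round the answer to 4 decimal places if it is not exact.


Total processing time = 6 + 11 + 5 + 20 + 5 + 14 + 2 + 2 + 17 = 82
Number of machines = 4
Ideal balanced load = 82 / 4 = 20.5

20.5


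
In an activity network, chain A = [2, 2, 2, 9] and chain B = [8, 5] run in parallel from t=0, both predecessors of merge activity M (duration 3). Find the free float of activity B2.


ES(B2) = sum of predecessors on chain B = 8
EF(B2) = ES + duration = 8 + 5 = 13
Successor of B2 is M. ES(M) = max(sum(A), sum(B)) = max(15, 13) = 15
Free float = ES(successor) - EF(current) = 15 - 13 = 2

2


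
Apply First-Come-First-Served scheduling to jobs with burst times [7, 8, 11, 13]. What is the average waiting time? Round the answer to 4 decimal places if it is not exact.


FCFS order (as given): [7, 8, 11, 13]
Waiting times:
  Job 1: wait = 0
  Job 2: wait = 7
  Job 3: wait = 15
  Job 4: wait = 26
Sum of waiting times = 48
Average waiting time = 48/4 = 12.0

12.0


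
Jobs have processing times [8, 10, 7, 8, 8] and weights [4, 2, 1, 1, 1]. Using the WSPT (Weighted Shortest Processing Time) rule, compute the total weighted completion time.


Compute p/w ratios and sort ascending (WSPT): [(8, 4), (10, 2), (7, 1), (8, 1), (8, 1)]
Compute weighted completion times:
  Job (p=8,w=4): C=8, w*C=4*8=32
  Job (p=10,w=2): C=18, w*C=2*18=36
  Job (p=7,w=1): C=25, w*C=1*25=25
  Job (p=8,w=1): C=33, w*C=1*33=33
  Job (p=8,w=1): C=41, w*C=1*41=41
Total weighted completion time = 167

167


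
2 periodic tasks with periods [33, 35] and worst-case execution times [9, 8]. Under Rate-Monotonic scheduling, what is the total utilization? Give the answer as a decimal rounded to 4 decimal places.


Compute individual utilizations (exact fractions):
  Task 1: C/T = 9/33 = 3/11 (approx. 0.2727)
  Task 2: C/T = 8/35 (approx. 0.2286)
Total utilization U = 3/11 + 8/35 = 193/385
Rounded to 4 decimal places: U = 0.5013
RM (Liu & Layland) bound for 2 tasks = 0.828427; compare with U = 193/385 (approx. 0.501299)
U <= bound, so schedulable by RM sufficient condition.

0.5013


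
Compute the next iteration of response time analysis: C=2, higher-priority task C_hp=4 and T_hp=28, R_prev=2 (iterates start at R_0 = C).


R_next = C + ceil(R_prev / T_hp) * C_hp
ceil(2 / 28) = ceil(0.0714) = 1
Interference = 1 * 4 = 4
R_next = 2 + 4 = 6

6


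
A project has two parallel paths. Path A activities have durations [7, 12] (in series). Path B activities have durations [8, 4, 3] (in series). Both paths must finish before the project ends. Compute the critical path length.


Path A total = 7 + 12 = 19
Path B total = 8 + 4 + 3 = 15
Critical path = longest path = max(19, 15) = 19

19


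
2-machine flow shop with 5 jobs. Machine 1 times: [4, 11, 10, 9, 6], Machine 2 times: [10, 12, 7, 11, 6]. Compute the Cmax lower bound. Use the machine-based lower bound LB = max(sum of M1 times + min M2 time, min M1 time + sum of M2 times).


LB1 = sum(M1 times) + min(M2 times) = 40 + 6 = 46
LB2 = min(M1 times) + sum(M2 times) = 4 + 46 = 50
Lower bound = max(LB1, LB2) = max(46, 50) = 50

50


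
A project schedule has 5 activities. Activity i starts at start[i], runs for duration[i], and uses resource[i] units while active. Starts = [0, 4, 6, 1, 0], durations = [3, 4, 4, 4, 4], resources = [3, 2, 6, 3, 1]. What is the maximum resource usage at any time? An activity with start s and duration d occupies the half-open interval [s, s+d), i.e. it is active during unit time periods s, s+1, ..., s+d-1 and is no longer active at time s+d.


Each activity i is active on [start_i, start_i + duration_i).
Compute total resource usage per time slot:
  t=0: active resources = [3, 1], total = 4
  t=1: active resources = [3, 3, 1], total = 7
  t=2: active resources = [3, 3, 1], total = 7
  t=3: active resources = [3, 1], total = 4
  t=4: active resources = [2, 3], total = 5
  t=5: active resources = [2], total = 2
  t=6: active resources = [2, 6], total = 8
  t=7: active resources = [2, 6], total = 8
  t=8: active resources = [6], total = 6
  t=9: active resources = [6], total = 6
Peak resource demand = 8

8


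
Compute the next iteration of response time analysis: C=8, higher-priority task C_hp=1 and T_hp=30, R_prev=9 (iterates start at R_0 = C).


R_next = C + ceil(R_prev / T_hp) * C_hp
ceil(9 / 30) = ceil(0.3) = 1
Interference = 1 * 1 = 1
R_next = 8 + 1 = 9
R_next = R_prev, so the iteration has converged (response time = 9).

9


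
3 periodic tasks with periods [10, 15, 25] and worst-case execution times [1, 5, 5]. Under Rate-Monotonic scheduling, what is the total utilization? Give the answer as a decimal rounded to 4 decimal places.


Compute individual utilizations (exact fractions):
  Task 1: C/T = 1/10 (approx. 0.1)
  Task 2: C/T = 5/15 = 1/3 (approx. 0.3333)
  Task 3: C/T = 5/25 = 1/5 (approx. 0.2)
Total utilization U = 1/10 + 1/3 + 1/5 = 19/30
Rounded to 4 decimal places: U = 0.6333
RM (Liu & Layland) bound for 3 tasks = 0.779763; compare with U = 19/30 (approx. 0.633333)
U <= bound, so schedulable by RM sufficient condition.

0.6333


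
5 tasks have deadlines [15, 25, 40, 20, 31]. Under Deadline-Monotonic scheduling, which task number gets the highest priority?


Sort tasks by relative deadline (ascending):
  Task 1: deadline = 15
  Task 4: deadline = 20
  Task 2: deadline = 25
  Task 5: deadline = 31
  Task 3: deadline = 40
Priority order (highest first): [1, 4, 2, 5, 3]
Highest priority task = 1

1


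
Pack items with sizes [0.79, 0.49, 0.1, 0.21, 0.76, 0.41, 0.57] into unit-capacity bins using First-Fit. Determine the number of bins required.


Place items sequentially using First-Fit:
  Item 0.79 -> new Bin 1
  Item 0.49 -> new Bin 2
  Item 0.1 -> Bin 1 (now 0.89)
  Item 0.21 -> Bin 2 (now 0.7)
  Item 0.76 -> new Bin 3
  Item 0.41 -> new Bin 4
  Item 0.57 -> Bin 4 (now 0.98)
Total bins used = 4

4


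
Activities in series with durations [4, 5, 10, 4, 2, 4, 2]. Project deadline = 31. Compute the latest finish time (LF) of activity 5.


LF(activity 5) = deadline - sum of successor durations
Successors: activities 6 through 7 with durations [4, 2]
Sum of successor durations = 6
LF = 31 - 6 = 25

25


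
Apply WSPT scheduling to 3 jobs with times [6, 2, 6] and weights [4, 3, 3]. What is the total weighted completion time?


Compute p/w ratios and sort ascending (WSPT): [(2, 3), (6, 4), (6, 3)]
Compute weighted completion times:
  Job (p=2,w=3): C=2, w*C=3*2=6
  Job (p=6,w=4): C=8, w*C=4*8=32
  Job (p=6,w=3): C=14, w*C=3*14=42
Total weighted completion time = 80

80


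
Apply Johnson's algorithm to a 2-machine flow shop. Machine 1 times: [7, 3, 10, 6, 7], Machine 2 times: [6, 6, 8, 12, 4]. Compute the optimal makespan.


Apply Johnson's rule:
  Group 1 (a <= b): [(2, 3, 6), (4, 6, 12)]
  Group 2 (a > b): [(3, 10, 8), (1, 7, 6), (5, 7, 4)]
Optimal job order: [2, 4, 3, 1, 5]
Schedule:
  Job 2: M1 done at 3, M2 done at 9
  Job 4: M1 done at 9, M2 done at 21
  Job 3: M1 done at 19, M2 done at 29
  Job 1: M1 done at 26, M2 done at 35
  Job 5: M1 done at 33, M2 done at 39
Makespan = 39

39


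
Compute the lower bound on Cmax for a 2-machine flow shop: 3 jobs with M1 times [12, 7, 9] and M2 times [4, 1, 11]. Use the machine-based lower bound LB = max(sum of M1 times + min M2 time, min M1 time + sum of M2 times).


LB1 = sum(M1 times) + min(M2 times) = 28 + 1 = 29
LB2 = min(M1 times) + sum(M2 times) = 7 + 16 = 23
Lower bound = max(LB1, LB2) = max(29, 23) = 29

29


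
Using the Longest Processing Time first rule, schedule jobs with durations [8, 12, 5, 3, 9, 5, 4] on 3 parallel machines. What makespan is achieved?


Sort jobs in decreasing order (LPT): [12, 9, 8, 5, 5, 4, 3]
Assign each job to the least loaded machine:
  Machine 1: jobs [12, 4], load = 16
  Machine 2: jobs [9, 5], load = 14
  Machine 3: jobs [8, 5, 3], load = 16
Makespan = max load = 16

16


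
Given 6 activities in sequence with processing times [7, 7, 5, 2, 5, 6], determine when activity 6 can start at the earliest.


Activity 6 starts after activities 1 through 5 complete.
Predecessor durations: [7, 7, 5, 2, 5]
ES = 7 + 7 + 5 + 2 + 5 = 26

26


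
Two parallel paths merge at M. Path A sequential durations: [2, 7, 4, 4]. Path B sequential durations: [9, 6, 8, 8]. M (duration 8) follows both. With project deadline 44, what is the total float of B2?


Forward pass: ES(B2) = sum of predecessors on chain B = 9
EF = ES + duration = 9 + 6 = 15
Backward pass: LF(M) = deadline = 44; LS(M) = 44 - 8 = 36
LF(B2) = LS(M) - sum(successors on chain B) = 36 - 16 = 20
LS = LF - duration = 20 - 6 = 14
Total float = LS - ES = 14 - 9 = 5

5


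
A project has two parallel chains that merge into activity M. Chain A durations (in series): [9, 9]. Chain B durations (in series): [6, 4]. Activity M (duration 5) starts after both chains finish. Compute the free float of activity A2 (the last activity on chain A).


ES(A2) = sum of predecessors on chain A = 9
EF(A2) = ES + duration = 9 + 9 = 18
Successor of A2 is M. ES(M) = max(sum(A), sum(B)) = max(18, 10) = 18
Free float = ES(successor) - EF(current) = 18 - 18 = 0

0


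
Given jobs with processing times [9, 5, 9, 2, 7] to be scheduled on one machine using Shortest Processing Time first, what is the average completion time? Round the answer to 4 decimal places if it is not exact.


Sort jobs by processing time (SPT order): [2, 5, 7, 9, 9]
Compute completion times sequentially:
  Job 1: processing = 2, completes at 2
  Job 2: processing = 5, completes at 7
  Job 3: processing = 7, completes at 14
  Job 4: processing = 9, completes at 23
  Job 5: processing = 9, completes at 32
Sum of completion times = 78
Average completion time = 78/5 = 15.6

15.6


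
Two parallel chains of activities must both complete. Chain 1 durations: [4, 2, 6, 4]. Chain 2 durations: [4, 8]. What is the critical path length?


Path A total = 4 + 2 + 6 + 4 = 16
Path B total = 4 + 8 = 12
Critical path = longest path = max(16, 12) = 16

16


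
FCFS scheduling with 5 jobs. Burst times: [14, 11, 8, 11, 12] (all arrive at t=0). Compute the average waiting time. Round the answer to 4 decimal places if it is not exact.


FCFS order (as given): [14, 11, 8, 11, 12]
Waiting times:
  Job 1: wait = 0
  Job 2: wait = 14
  Job 3: wait = 25
  Job 4: wait = 33
  Job 5: wait = 44
Sum of waiting times = 116
Average waiting time = 116/5 = 23.2

23.2


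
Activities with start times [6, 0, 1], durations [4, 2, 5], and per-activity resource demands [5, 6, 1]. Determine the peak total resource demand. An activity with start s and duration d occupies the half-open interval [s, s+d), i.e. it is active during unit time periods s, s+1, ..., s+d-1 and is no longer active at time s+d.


Each activity i is active on [start_i, start_i + duration_i).
Compute total resource usage per time slot:
  t=0: active resources = [6], total = 6
  t=1: active resources = [6, 1], total = 7
  t=2: active resources = [1], total = 1
  t=3: active resources = [1], total = 1
  t=4: active resources = [1], total = 1
  t=5: active resources = [1], total = 1
  t=6: active resources = [5], total = 5
  t=7: active resources = [5], total = 5
  t=8: active resources = [5], total = 5
  t=9: active resources = [5], total = 5
Peak resource demand = 7

7


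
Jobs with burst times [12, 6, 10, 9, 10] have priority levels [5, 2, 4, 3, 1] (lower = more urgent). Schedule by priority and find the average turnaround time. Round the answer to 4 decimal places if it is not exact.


Sort by priority (ascending = highest first):
Order: [(1, 10), (2, 6), (3, 9), (4, 10), (5, 12)]
Completion times:
  Priority 1, burst=10, C=10
  Priority 2, burst=6, C=16
  Priority 3, burst=9, C=25
  Priority 4, burst=10, C=35
  Priority 5, burst=12, C=47
Average turnaround = 133/5 = 26.6

26.6


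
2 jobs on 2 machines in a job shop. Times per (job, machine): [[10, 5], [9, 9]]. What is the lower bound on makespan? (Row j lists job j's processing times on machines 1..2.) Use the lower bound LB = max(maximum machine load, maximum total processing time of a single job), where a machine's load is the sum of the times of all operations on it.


Machine loads:
  Machine 1: 10 + 9 = 19
  Machine 2: 5 + 9 = 14
Max machine load = 19
Job totals:
  Job 1: 15
  Job 2: 18
Max job total = 18
Lower bound = max(19, 18) = 19

19


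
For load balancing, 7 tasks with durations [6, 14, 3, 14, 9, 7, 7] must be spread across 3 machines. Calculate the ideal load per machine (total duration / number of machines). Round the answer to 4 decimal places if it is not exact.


Total processing time = 6 + 14 + 3 + 14 + 9 + 7 + 7 = 60
Number of machines = 3
Ideal balanced load = 60 / 3 = 20.0

20.0


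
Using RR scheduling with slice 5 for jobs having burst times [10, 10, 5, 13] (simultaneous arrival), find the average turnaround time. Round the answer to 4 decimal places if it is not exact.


Time quantum = 5
Execution trace:
  J1 runs 5 units, time = 5
  J2 runs 5 units, time = 10
  J3 runs 5 units, time = 15
  J4 runs 5 units, time = 20
  J1 runs 5 units, time = 25
  J2 runs 5 units, time = 30
  J4 runs 5 units, time = 35
  J4 runs 3 units, time = 38
Finish times: [25, 30, 15, 38]
Average turnaround = 108/4 = 27.0

27.0


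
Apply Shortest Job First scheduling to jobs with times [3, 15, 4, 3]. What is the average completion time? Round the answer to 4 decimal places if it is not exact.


SJF order (ascending): [3, 3, 4, 15]
Completion times:
  Job 1: burst=3, C=3
  Job 2: burst=3, C=6
  Job 3: burst=4, C=10
  Job 4: burst=15, C=25
Average completion = 44/4 = 11.0

11.0


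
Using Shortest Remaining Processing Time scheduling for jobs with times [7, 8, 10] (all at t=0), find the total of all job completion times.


Since all jobs arrive at t=0, SRPT equals SPT ordering.
SPT order: [7, 8, 10]
Completion times:
  Job 1: p=7, C=7
  Job 2: p=8, C=15
  Job 3: p=10, C=25
Total completion time = 7 + 15 + 25 = 47

47


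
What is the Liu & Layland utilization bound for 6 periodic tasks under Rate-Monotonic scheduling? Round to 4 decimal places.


Compute 2^(1/6) = 1.1224620483
Subtract 1: 1.1224620483 - 1 = 0.1224620483
Multiply by n: 6 * 0.1224620483 = 0.7347722898
Round to 4 dp: 0.7348

0.7348


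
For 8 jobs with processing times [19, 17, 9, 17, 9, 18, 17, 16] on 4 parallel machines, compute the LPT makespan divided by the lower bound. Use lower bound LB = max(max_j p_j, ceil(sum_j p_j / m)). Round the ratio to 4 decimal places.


LPT order: [19, 18, 17, 17, 17, 16, 9, 9]
Machine loads after assignment: [28, 27, 34, 33]
LPT makespan = 34
Lower bound = max(max_job, ceil(total/4)) = max(19, 31) = 31
Ratio = 34 / 31 = 1.0968

1.0968


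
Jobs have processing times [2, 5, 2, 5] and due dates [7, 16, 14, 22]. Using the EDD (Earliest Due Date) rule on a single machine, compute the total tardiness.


Sort by due date (EDD order): [(2, 7), (2, 14), (5, 16), (5, 22)]
Compute completion times and tardiness:
  Job 1: p=2, d=7, C=2, tardiness=max(0,2-7)=0
  Job 2: p=2, d=14, C=4, tardiness=max(0,4-14)=0
  Job 3: p=5, d=16, C=9, tardiness=max(0,9-16)=0
  Job 4: p=5, d=22, C=14, tardiness=max(0,14-22)=0
Total tardiness = 0

0


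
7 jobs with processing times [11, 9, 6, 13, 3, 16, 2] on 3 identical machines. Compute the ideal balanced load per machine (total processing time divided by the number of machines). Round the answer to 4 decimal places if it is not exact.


Total processing time = 11 + 9 + 6 + 13 + 3 + 16 + 2 = 60
Number of machines = 3
Ideal balanced load = 60 / 3 = 20.0

20.0


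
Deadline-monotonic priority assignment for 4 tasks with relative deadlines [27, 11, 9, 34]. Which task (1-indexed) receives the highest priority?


Sort tasks by relative deadline (ascending):
  Task 3: deadline = 9
  Task 2: deadline = 11
  Task 1: deadline = 27
  Task 4: deadline = 34
Priority order (highest first): [3, 2, 1, 4]
Highest priority task = 3

3


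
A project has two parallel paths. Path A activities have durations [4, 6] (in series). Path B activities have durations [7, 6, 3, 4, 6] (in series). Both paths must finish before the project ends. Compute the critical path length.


Path A total = 4 + 6 = 10
Path B total = 7 + 6 + 3 + 4 + 6 = 26
Critical path = longest path = max(10, 26) = 26

26


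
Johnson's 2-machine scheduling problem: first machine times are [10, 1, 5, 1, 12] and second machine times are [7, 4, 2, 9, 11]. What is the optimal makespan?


Apply Johnson's rule:
  Group 1 (a <= b): [(2, 1, 4), (4, 1, 9)]
  Group 2 (a > b): [(5, 12, 11), (1, 10, 7), (3, 5, 2)]
Optimal job order: [2, 4, 5, 1, 3]
Schedule:
  Job 2: M1 done at 1, M2 done at 5
  Job 4: M1 done at 2, M2 done at 14
  Job 5: M1 done at 14, M2 done at 25
  Job 1: M1 done at 24, M2 done at 32
  Job 3: M1 done at 29, M2 done at 34
Makespan = 34

34


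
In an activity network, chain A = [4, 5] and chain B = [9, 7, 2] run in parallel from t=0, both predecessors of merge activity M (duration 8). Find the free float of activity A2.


ES(A2) = sum of predecessors on chain A = 4
EF(A2) = ES + duration = 4 + 5 = 9
Successor of A2 is M. ES(M) = max(sum(A), sum(B)) = max(9, 18) = 18
Free float = ES(successor) - EF(current) = 18 - 9 = 9

9


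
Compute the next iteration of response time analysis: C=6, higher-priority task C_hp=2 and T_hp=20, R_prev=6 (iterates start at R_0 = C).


R_next = C + ceil(R_prev / T_hp) * C_hp
ceil(6 / 20) = ceil(0.3) = 1
Interference = 1 * 2 = 2
R_next = 6 + 2 = 8

8


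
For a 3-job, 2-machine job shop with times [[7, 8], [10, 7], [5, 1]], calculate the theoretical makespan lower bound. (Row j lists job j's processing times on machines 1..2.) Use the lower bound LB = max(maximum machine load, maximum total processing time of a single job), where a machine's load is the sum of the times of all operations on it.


Machine loads:
  Machine 1: 7 + 10 + 5 = 22
  Machine 2: 8 + 7 + 1 = 16
Max machine load = 22
Job totals:
  Job 1: 15
  Job 2: 17
  Job 3: 6
Max job total = 17
Lower bound = max(22, 17) = 22

22


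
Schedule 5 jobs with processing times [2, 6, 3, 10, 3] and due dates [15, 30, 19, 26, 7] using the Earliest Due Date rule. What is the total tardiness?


Sort by due date (EDD order): [(3, 7), (2, 15), (3, 19), (10, 26), (6, 30)]
Compute completion times and tardiness:
  Job 1: p=3, d=7, C=3, tardiness=max(0,3-7)=0
  Job 2: p=2, d=15, C=5, tardiness=max(0,5-15)=0
  Job 3: p=3, d=19, C=8, tardiness=max(0,8-19)=0
  Job 4: p=10, d=26, C=18, tardiness=max(0,18-26)=0
  Job 5: p=6, d=30, C=24, tardiness=max(0,24-30)=0
Total tardiness = 0

0


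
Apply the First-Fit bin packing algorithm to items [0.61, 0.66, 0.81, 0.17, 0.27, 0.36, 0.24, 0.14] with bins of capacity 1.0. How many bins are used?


Place items sequentially using First-Fit:
  Item 0.61 -> new Bin 1
  Item 0.66 -> new Bin 2
  Item 0.81 -> new Bin 3
  Item 0.17 -> Bin 1 (now 0.78)
  Item 0.27 -> Bin 2 (now 0.93)
  Item 0.36 -> new Bin 4
  Item 0.24 -> Bin 4 (now 0.6)
  Item 0.14 -> Bin 1 (now 0.92)
Total bins used = 4

4


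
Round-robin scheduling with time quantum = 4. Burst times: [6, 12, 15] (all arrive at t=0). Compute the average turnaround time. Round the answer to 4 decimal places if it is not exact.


Time quantum = 4
Execution trace:
  J1 runs 4 units, time = 4
  J2 runs 4 units, time = 8
  J3 runs 4 units, time = 12
  J1 runs 2 units, time = 14
  J2 runs 4 units, time = 18
  J3 runs 4 units, time = 22
  J2 runs 4 units, time = 26
  J3 runs 4 units, time = 30
  J3 runs 3 units, time = 33
Finish times: [14, 26, 33]
Average turnaround = 73/3 = 24.3333

24.3333


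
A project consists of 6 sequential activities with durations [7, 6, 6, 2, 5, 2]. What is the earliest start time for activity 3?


Activity 3 starts after activities 1 through 2 complete.
Predecessor durations: [7, 6]
ES = 7 + 6 = 13

13


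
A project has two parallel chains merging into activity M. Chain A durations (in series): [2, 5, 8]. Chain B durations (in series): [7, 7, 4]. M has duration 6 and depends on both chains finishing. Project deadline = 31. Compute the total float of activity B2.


Forward pass: ES(B2) = sum of predecessors on chain B = 7
EF = ES + duration = 7 + 7 = 14
Backward pass: LF(M) = deadline = 31; LS(M) = 31 - 6 = 25
LF(B2) = LS(M) - sum(successors on chain B) = 25 - 4 = 21
LS = LF - duration = 21 - 7 = 14
Total float = LS - ES = 14 - 7 = 7

7


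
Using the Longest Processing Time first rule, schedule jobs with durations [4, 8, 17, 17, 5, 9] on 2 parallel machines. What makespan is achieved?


Sort jobs in decreasing order (LPT): [17, 17, 9, 8, 5, 4]
Assign each job to the least loaded machine:
  Machine 1: jobs [17, 9, 4], load = 30
  Machine 2: jobs [17, 8, 5], load = 30
Makespan = max load = 30

30


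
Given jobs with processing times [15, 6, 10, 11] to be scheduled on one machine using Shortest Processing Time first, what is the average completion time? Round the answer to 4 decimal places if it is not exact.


Sort jobs by processing time (SPT order): [6, 10, 11, 15]
Compute completion times sequentially:
  Job 1: processing = 6, completes at 6
  Job 2: processing = 10, completes at 16
  Job 3: processing = 11, completes at 27
  Job 4: processing = 15, completes at 42
Sum of completion times = 91
Average completion time = 91/4 = 22.75

22.75


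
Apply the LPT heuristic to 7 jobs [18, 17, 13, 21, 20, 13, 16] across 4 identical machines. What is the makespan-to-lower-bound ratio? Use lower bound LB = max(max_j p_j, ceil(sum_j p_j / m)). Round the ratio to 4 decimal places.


LPT order: [21, 20, 18, 17, 16, 13, 13]
Machine loads after assignment: [21, 33, 31, 33]
LPT makespan = 33
Lower bound = max(max_job, ceil(total/4)) = max(21, 30) = 30
Ratio = 33 / 30 = 1.1

1.1


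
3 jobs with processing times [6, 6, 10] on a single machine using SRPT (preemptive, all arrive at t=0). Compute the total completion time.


Since all jobs arrive at t=0, SRPT equals SPT ordering.
SPT order: [6, 6, 10]
Completion times:
  Job 1: p=6, C=6
  Job 2: p=6, C=12
  Job 3: p=10, C=22
Total completion time = 6 + 12 + 22 = 40

40


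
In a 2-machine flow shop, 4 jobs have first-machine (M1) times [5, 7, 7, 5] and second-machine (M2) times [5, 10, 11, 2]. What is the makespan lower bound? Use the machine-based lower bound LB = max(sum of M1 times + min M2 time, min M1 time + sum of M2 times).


LB1 = sum(M1 times) + min(M2 times) = 24 + 2 = 26
LB2 = min(M1 times) + sum(M2 times) = 5 + 28 = 33
Lower bound = max(LB1, LB2) = max(26, 33) = 33

33


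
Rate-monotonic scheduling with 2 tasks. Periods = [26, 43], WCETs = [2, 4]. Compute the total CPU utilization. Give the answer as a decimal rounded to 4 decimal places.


Compute individual utilizations (exact fractions):
  Task 1: C/T = 2/26 = 1/13 (approx. 0.0769)
  Task 2: C/T = 4/43 (approx. 0.093)
Total utilization U = 1/13 + 4/43 = 95/559
Rounded to 4 decimal places: U = 0.1699
RM (Liu & Layland) bound for 2 tasks = 0.828427; compare with U = 95/559 (approx. 0.169946)
U <= bound, so schedulable by RM sufficient condition.

0.1699


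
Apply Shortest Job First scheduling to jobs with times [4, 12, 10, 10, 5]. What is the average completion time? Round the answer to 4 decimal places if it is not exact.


SJF order (ascending): [4, 5, 10, 10, 12]
Completion times:
  Job 1: burst=4, C=4
  Job 2: burst=5, C=9
  Job 3: burst=10, C=19
  Job 4: burst=10, C=29
  Job 5: burst=12, C=41
Average completion = 102/5 = 20.4

20.4


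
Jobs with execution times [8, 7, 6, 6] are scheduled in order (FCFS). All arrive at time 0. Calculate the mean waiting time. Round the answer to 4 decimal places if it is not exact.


FCFS order (as given): [8, 7, 6, 6]
Waiting times:
  Job 1: wait = 0
  Job 2: wait = 8
  Job 3: wait = 15
  Job 4: wait = 21
Sum of waiting times = 44
Average waiting time = 44/4 = 11.0

11.0


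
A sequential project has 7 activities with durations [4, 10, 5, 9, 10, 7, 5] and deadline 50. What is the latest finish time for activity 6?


LF(activity 6) = deadline - sum of successor durations
Successors: activities 7 through 7 with durations [5]
Sum of successor durations = 5
LF = 50 - 5 = 45

45


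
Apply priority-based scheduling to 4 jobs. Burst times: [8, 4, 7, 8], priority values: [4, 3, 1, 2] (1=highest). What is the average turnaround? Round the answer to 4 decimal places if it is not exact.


Sort by priority (ascending = highest first):
Order: [(1, 7), (2, 8), (3, 4), (4, 8)]
Completion times:
  Priority 1, burst=7, C=7
  Priority 2, burst=8, C=15
  Priority 3, burst=4, C=19
  Priority 4, burst=8, C=27
Average turnaround = 68/4 = 17.0

17.0


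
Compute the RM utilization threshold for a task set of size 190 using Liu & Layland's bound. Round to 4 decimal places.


Compute 2^(1/190) = 1.0036548056
Subtract 1: 1.0036548056 - 1 = 0.0036548056
Multiply by n: 190 * 0.0036548056 = 0.6944130640
Round to 4 dp: 0.6944

0.6944


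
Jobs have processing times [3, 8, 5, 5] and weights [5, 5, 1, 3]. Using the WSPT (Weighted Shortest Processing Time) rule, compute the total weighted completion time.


Compute p/w ratios and sort ascending (WSPT): [(3, 5), (8, 5), (5, 3), (5, 1)]
Compute weighted completion times:
  Job (p=3,w=5): C=3, w*C=5*3=15
  Job (p=8,w=5): C=11, w*C=5*11=55
  Job (p=5,w=3): C=16, w*C=3*16=48
  Job (p=5,w=1): C=21, w*C=1*21=21
Total weighted completion time = 139

139


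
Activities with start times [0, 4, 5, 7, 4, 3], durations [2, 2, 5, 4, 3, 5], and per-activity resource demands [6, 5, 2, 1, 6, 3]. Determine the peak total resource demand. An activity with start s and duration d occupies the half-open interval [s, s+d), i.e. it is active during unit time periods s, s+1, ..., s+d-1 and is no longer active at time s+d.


Each activity i is active on [start_i, start_i + duration_i).
Compute total resource usage per time slot:
  t=0: active resources = [6], total = 6
  t=1: active resources = [6], total = 6
  t=2: active resources = [], total = 0
  t=3: active resources = [3], total = 3
  t=4: active resources = [5, 6, 3], total = 14
  t=5: active resources = [5, 2, 6, 3], total = 16
  t=6: active resources = [2, 6, 3], total = 11
  t=7: active resources = [2, 1, 3], total = 6
  t=8: active resources = [2, 1], total = 3
  t=9: active resources = [2, 1], total = 3
  t=10: active resources = [1], total = 1
Peak resource demand = 16

16


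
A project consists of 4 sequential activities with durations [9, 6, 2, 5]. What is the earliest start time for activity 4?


Activity 4 starts after activities 1 through 3 complete.
Predecessor durations: [9, 6, 2]
ES = 9 + 6 + 2 = 17

17


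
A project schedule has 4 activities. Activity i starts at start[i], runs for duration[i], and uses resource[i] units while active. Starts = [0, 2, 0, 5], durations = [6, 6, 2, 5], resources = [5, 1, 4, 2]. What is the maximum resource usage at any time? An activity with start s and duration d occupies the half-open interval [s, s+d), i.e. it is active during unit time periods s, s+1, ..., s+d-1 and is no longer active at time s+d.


Each activity i is active on [start_i, start_i + duration_i).
Compute total resource usage per time slot:
  t=0: active resources = [5, 4], total = 9
  t=1: active resources = [5, 4], total = 9
  t=2: active resources = [5, 1], total = 6
  t=3: active resources = [5, 1], total = 6
  t=4: active resources = [5, 1], total = 6
  t=5: active resources = [5, 1, 2], total = 8
  t=6: active resources = [1, 2], total = 3
  t=7: active resources = [1, 2], total = 3
  t=8: active resources = [2], total = 2
  t=9: active resources = [2], total = 2
Peak resource demand = 9

9


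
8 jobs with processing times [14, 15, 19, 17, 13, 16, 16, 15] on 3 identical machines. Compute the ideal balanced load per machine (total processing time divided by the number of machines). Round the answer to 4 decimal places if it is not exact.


Total processing time = 14 + 15 + 19 + 17 + 13 + 16 + 16 + 15 = 125
Number of machines = 3
Ideal balanced load = 125 / 3 = 41.6667

41.6667


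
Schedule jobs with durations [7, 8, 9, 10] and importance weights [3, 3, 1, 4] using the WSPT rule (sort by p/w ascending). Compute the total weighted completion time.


Compute p/w ratios and sort ascending (WSPT): [(7, 3), (10, 4), (8, 3), (9, 1)]
Compute weighted completion times:
  Job (p=7,w=3): C=7, w*C=3*7=21
  Job (p=10,w=4): C=17, w*C=4*17=68
  Job (p=8,w=3): C=25, w*C=3*25=75
  Job (p=9,w=1): C=34, w*C=1*34=34
Total weighted completion time = 198

198


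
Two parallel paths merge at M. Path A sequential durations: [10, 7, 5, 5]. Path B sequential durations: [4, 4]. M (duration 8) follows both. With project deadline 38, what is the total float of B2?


Forward pass: ES(B2) = sum of predecessors on chain B = 4
EF = ES + duration = 4 + 4 = 8
Backward pass: LF(M) = deadline = 38; LS(M) = 38 - 8 = 30
LF(B2) = LS(M) - sum(successors on chain B) = 30 - 0 = 30
LS = LF - duration = 30 - 4 = 26
Total float = LS - ES = 26 - 4 = 22

22


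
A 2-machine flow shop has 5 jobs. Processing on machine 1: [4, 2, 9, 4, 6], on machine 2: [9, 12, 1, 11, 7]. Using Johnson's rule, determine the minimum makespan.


Apply Johnson's rule:
  Group 1 (a <= b): [(2, 2, 12), (1, 4, 9), (4, 4, 11), (5, 6, 7)]
  Group 2 (a > b): [(3, 9, 1)]
Optimal job order: [2, 1, 4, 5, 3]
Schedule:
  Job 2: M1 done at 2, M2 done at 14
  Job 1: M1 done at 6, M2 done at 23
  Job 4: M1 done at 10, M2 done at 34
  Job 5: M1 done at 16, M2 done at 41
  Job 3: M1 done at 25, M2 done at 42
Makespan = 42

42


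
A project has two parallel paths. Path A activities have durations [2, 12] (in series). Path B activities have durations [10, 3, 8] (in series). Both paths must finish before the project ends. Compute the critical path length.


Path A total = 2 + 12 = 14
Path B total = 10 + 3 + 8 = 21
Critical path = longest path = max(14, 21) = 21

21


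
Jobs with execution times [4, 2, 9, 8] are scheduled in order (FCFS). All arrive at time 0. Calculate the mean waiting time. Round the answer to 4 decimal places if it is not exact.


FCFS order (as given): [4, 2, 9, 8]
Waiting times:
  Job 1: wait = 0
  Job 2: wait = 4
  Job 3: wait = 6
  Job 4: wait = 15
Sum of waiting times = 25
Average waiting time = 25/4 = 6.25

6.25


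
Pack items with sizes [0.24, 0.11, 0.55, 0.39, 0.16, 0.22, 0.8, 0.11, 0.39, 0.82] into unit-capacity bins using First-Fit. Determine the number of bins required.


Place items sequentially using First-Fit:
  Item 0.24 -> new Bin 1
  Item 0.11 -> Bin 1 (now 0.35)
  Item 0.55 -> Bin 1 (now 0.9)
  Item 0.39 -> new Bin 2
  Item 0.16 -> Bin 2 (now 0.55)
  Item 0.22 -> Bin 2 (now 0.77)
  Item 0.8 -> new Bin 3
  Item 0.11 -> Bin 2 (now 0.88)
  Item 0.39 -> new Bin 4
  Item 0.82 -> new Bin 5
Total bins used = 5

5


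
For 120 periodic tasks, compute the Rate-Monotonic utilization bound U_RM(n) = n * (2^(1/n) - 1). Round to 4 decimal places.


Compute 2^(1/120) = 1.0057929411
Subtract 1: 1.0057929411 - 1 = 0.0057929411
Multiply by n: 120 * 0.0057929411 = 0.6951529320
Round to 4 dp: 0.6952

0.6952
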